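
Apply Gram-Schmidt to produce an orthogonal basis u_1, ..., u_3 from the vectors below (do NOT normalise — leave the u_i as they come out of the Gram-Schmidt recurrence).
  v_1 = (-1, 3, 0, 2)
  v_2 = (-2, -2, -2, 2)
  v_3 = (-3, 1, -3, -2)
Orthogonal basis:
  u_1 = (-1, 3, 0, 2)
  u_2 = (-2, -2, -2, 2)
  u_3 = (-59/28, 37/28, -9/4, -85/28)

Apply the Gram-Schmidt recurrence
  u_1 = v_1
  u_i = v_i − Σ_{j<i} ((v_i · u_j) / (u_j · u_j)) · u_j.

Step by step this gives:
  u_1 = (-1, 3, 0, 2)
  u_2 = (-2, -2, -2, 2)
  u_3 = (-59/28, 37/28, -9/4, -85/28)

Orthogonality check:
  u_2 · u_1 = 0 (should be 0)
  u_3 · u_1 = 0 (should be 0)
  u_3 · u_2 = 0 (should be 0)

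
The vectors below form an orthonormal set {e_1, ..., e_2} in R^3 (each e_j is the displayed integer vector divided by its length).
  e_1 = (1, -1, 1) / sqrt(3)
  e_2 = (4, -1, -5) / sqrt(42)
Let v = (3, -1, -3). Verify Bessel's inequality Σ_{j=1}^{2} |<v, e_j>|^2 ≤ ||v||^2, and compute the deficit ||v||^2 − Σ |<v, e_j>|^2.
Σ |<v, e_j>|^2 = 19; ||v||^2 = 19; deficit = 0

Write each e_j = u_j / sqrt(<u_j, u_j>) where u_j is the displayed integer vector. Then <v, e_j> = <v, u_j> / sqrt(<u_j, u_j>), so |<v, e_j>|^2 = <v, u_j>^2 / <u_j, u_j>.
Coefficients: <v, e_1> = 1/sqrt(3), <v, e_2> = 28/sqrt(42).
Square and sum: Σ |<v, e_j>|^2 = 19.
Compute ||v||^2 = v·v = 19.
Deficit = 19 − 19 = 0 ≥ 0, confirming Bessel's inequality. (The deficit equals ||v − Σ <v,e_j> e_j||^2, the squared distance from v to span{e_j}.)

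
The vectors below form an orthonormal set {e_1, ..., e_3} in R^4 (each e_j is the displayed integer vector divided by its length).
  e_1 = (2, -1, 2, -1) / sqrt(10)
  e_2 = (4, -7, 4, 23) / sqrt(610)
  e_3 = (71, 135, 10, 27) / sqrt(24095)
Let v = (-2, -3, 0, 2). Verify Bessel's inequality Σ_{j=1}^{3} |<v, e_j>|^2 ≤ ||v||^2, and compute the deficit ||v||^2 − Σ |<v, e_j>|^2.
Σ |<v, e_j>|^2 = 6594/395; ||v||^2 = 17; deficit = 121/395

Write each e_j = u_j / sqrt(<u_j, u_j>) where u_j is the displayed integer vector. Then <v, e_j> = <v, u_j> / sqrt(<u_j, u_j>), so |<v, e_j>|^2 = <v, u_j>^2 / <u_j, u_j>.
Coefficients: <v, e_1> = -3/sqrt(10), <v, e_2> = 59/sqrt(610), <v, e_3> = -493/sqrt(24095).
Square and sum: Σ |<v, e_j>|^2 = 6594/395.
Compute ||v||^2 = v·v = 17.
Deficit = 17 − 6594/395 = 121/395 ≥ 0, confirming Bessel's inequality. (The deficit equals ||v − Σ <v,e_j> e_j||^2, the squared distance from v to span{e_j}.)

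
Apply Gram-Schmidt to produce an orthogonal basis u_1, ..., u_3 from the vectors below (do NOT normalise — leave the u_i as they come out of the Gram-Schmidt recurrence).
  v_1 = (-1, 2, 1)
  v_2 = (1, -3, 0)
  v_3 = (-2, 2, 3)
Orthogonal basis:
  u_1 = (-1, 2, 1)
  u_2 = (-1/6, -2/3, 7/6)
  u_3 = (-3/11, -1/11, -1/11)

Apply the Gram-Schmidt recurrence
  u_1 = v_1
  u_i = v_i − Σ_{j<i} ((v_i · u_j) / (u_j · u_j)) · u_j.

Step by step this gives:
  u_1 = (-1, 2, 1)
  u_2 = (-1/6, -2/3, 7/6)
  u_3 = (-3/11, -1/11, -1/11)

Orthogonality check:
  u_2 · u_1 = 0 (should be 0)
  u_3 · u_1 = 0 (should be 0)
  u_3 · u_2 = 0 (should be 0)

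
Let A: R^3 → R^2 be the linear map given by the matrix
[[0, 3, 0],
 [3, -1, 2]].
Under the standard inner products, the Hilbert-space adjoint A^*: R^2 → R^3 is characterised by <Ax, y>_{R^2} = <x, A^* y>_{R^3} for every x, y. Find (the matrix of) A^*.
A^* = A^T =
[[0, 3],
 [3, -1],
 [0, 2]]

For real matrices with standard dot products, the defining identity <Ax, y> = <x, A^* y> gives (Ax)^T y = x^T (A^*) y, i.e. x^T A^T y = x^T (A^*) y. Since this holds for all x, y, we must have A^* = A^T. Therefore
A^* =
[[0, 3],
 [3, -1],
 [0, 2]].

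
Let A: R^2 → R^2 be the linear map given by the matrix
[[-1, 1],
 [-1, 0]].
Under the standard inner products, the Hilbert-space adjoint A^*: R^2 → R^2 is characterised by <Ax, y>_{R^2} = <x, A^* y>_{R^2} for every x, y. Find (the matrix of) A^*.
A^* = A^T =
[[-1, -1],
 [1, 0]]

For real matrices with standard dot products, the defining identity <Ax, y> = <x, A^* y> gives (Ax)^T y = x^T (A^*) y, i.e. x^T A^T y = x^T (A^*) y. Since this holds for all x, y, we must have A^* = A^T. Therefore
A^* =
[[-1, -1],
 [1, 0]].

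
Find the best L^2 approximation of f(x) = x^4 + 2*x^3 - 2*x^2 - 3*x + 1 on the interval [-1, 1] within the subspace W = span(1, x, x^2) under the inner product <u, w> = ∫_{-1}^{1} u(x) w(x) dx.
g(x) = -8*x^2/7 - 9*x/5 + 32/35

The best approximation g ∈ W is the orthogonal projection of f onto W. Writing g = a_0 + a_1 x + a_2 x^2, the coefficients solve the normal equations G · a = b where
  G_{ij} = <φ_i, φ_j> and b_i = <f, φ_i>, with φ_0 = 1, φ_1 = x, φ_2 = x^2.
G =
  [2, 0, 2/3]
  [0, 2/3, 0]
  [2/3, 0, 2/5],
b = (16/15, -6/5, 16/105).
Solving gives a_0 = 32/35, a_1 = -9/5, a_2 = -8/7, so
  g(x) = -8*x^2/7 - 9*x/5 + 32/35.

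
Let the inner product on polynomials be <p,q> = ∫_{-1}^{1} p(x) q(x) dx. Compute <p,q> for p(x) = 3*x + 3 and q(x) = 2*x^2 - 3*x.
<p,q> = -2

Expand the product: p(x)·q(x) = 6*x^3 - 3*x^2 - 9*x.
∫_{-1}^{1} of each monomial x^k gives [2/(k+1) if k even, 0 if k odd]. Integrating term-by-term (or equivalently evaluating the antiderivative F(x) = 3*x^4/2 - x^3 - 9*x^2/2 at the endpoints):
  F(1) − F(−1) = -4 − (-2) = -2.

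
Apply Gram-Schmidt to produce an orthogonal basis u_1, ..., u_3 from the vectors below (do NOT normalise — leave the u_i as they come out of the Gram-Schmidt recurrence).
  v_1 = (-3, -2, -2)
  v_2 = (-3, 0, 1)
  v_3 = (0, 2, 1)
Orthogonal basis:
  u_1 = (-3, -2, -2)
  u_2 = (-30/17, 14/17, 31/17)
  u_3 = (-24/121, 108/121, -72/121)

Apply the Gram-Schmidt recurrence
  u_1 = v_1
  u_i = v_i − Σ_{j<i} ((v_i · u_j) / (u_j · u_j)) · u_j.

Step by step this gives:
  u_1 = (-3, -2, -2)
  u_2 = (-30/17, 14/17, 31/17)
  u_3 = (-24/121, 108/121, -72/121)

Orthogonality check:
  u_2 · u_1 = 0 (should be 0)
  u_3 · u_1 = 0 (should be 0)
  u_3 · u_2 = 0 (should be 0)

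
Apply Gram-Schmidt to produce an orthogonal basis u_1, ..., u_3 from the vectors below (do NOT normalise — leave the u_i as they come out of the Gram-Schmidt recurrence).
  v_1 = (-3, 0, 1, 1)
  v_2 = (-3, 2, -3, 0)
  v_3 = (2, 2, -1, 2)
Orthogonal basis:
  u_1 = (-3, 0, 1, 1)
  u_2 = (-15/11, 2, -39/11, -6/11)
  u_3 = (187/206, 165/103, 33/206, 264/103)

Apply the Gram-Schmidt recurrence
  u_1 = v_1
  u_i = v_i − Σ_{j<i} ((v_i · u_j) / (u_j · u_j)) · u_j.

Step by step this gives:
  u_1 = (-3, 0, 1, 1)
  u_2 = (-15/11, 2, -39/11, -6/11)
  u_3 = (187/206, 165/103, 33/206, 264/103)

Orthogonality check:
  u_2 · u_1 = 0 (should be 0)
  u_3 · u_1 = 0 (should be 0)
  u_3 · u_2 = 0 (should be 0)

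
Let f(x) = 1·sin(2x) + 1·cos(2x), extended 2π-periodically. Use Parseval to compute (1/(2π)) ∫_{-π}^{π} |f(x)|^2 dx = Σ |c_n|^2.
Σ |c_n|^2 = 1

Expand |f|^2 and use orthogonality of {sin(nx), cos(mx)} on [-π, π]:
  ∫_{-π}^{π} sin(nx)^2 dx = π, ∫ cos(mx)^2 dx = π, and cross terms integrate to 0.
So ∫_{-π}^{π} f(x)^2 dx = 1^2 · π + 1^2 · π = (1 + 1)π.
Divide by 2π: (1 + 1)/2 = 1.
By Parseval, this equals Σ |c_n|^2.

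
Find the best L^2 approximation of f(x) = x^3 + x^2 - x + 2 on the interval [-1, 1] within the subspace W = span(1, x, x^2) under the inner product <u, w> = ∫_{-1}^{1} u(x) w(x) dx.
g(x) = x^2 - 2*x/5 + 2

The best approximation g ∈ W is the orthogonal projection of f onto W. Writing g = a_0 + a_1 x + a_2 x^2, the coefficients solve the normal equations G · a = b where
  G_{ij} = <φ_i, φ_j> and b_i = <f, φ_i>, with φ_0 = 1, φ_1 = x, φ_2 = x^2.
G =
  [2, 0, 2/3]
  [0, 2/3, 0]
  [2/3, 0, 2/5],
b = (14/3, -4/15, 26/15).
Solving gives a_0 = 2, a_1 = -2/5, a_2 = 1, so
  g(x) = x^2 - 2*x/5 + 2.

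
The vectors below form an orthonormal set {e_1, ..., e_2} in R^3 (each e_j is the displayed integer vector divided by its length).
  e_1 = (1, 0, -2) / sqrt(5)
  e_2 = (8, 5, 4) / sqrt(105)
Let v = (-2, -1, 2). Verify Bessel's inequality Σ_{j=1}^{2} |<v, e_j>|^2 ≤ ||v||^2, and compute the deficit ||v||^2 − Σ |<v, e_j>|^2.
Σ |<v, e_j>|^2 = 185/21; ||v||^2 = 9; deficit = 4/21

Write each e_j = u_j / sqrt(<u_j, u_j>) where u_j is the displayed integer vector. Then <v, e_j> = <v, u_j> / sqrt(<u_j, u_j>), so |<v, e_j>|^2 = <v, u_j>^2 / <u_j, u_j>.
Coefficients: <v, e_1> = -6/sqrt(5), <v, e_2> = -13/sqrt(105).
Square and sum: Σ |<v, e_j>|^2 = 185/21.
Compute ||v||^2 = v·v = 9.
Deficit = 9 − 185/21 = 4/21 ≥ 0, confirming Bessel's inequality. (The deficit equals ||v − Σ <v,e_j> e_j||^2, the squared distance from v to span{e_j}.)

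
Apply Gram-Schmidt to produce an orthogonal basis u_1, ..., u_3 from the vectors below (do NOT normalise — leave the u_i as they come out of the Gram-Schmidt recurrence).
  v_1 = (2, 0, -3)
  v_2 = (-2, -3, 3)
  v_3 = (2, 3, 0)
Orthogonal basis:
  u_1 = (2, 0, -3)
  u_2 = (0, -3, 0)
  u_3 = (18/13, 0, 12/13)

Apply the Gram-Schmidt recurrence
  u_1 = v_1
  u_i = v_i − Σ_{j<i} ((v_i · u_j) / (u_j · u_j)) · u_j.

Step by step this gives:
  u_1 = (2, 0, -3)
  u_2 = (0, -3, 0)
  u_3 = (18/13, 0, 12/13)

Orthogonality check:
  u_2 · u_1 = 0 (should be 0)
  u_3 · u_1 = 0 (should be 0)
  u_3 · u_2 = 0 (should be 0)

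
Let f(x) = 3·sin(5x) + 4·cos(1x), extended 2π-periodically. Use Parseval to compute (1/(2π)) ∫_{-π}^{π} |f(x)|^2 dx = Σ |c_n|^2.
Σ |c_n|^2 = 25/2

Expand |f|^2 and use orthogonality of {sin(nx), cos(mx)} on [-π, π]:
  ∫_{-π}^{π} sin(nx)^2 dx = π, ∫ cos(mx)^2 dx = π, and cross terms integrate to 0.
So ∫_{-π}^{π} f(x)^2 dx = 3^2 · π + 4^2 · π = (9 + 16)π.
Divide by 2π: (9 + 16)/2 = 25/2.
By Parseval, this equals Σ |c_n|^2.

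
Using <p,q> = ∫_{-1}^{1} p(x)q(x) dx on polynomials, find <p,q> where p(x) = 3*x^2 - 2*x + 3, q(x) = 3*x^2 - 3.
<p,q> = -72/5

Expand the product: p(x)·q(x) = 9*x^4 - 6*x^3 + 6*x - 9.
∫_{-1}^{1} of each monomial x^k gives [2/(k+1) if k even, 0 if k odd]. Integrating term-by-term (or equivalently evaluating the antiderivative F(x) = 9*x^5/5 - 3*x^4/2 + 3*x^2 - 9*x at the endpoints):
  F(1) − F(−1) = -57/10 − (87/10) = -72/5.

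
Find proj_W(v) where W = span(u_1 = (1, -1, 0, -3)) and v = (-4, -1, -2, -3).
proj_W(v) = (6/11, -6/11, 0, -18/11)

Set up U = [u_1 | ... | u_1] ∈ R^(4×1). The projector onto W = col(U) is P = U (U^T U)^(-1) U^T.
Compute U^T U =
  [11],
and U^T v = (6).
Solve U^T U · c = U^T v for the coefficients: c = (6/11). The projection is proj_W(v) = U c.
Check: (v - proj_W(v)) · u_1 = 0  (should be 0).
Result: proj_W(v) = (6/11, -6/11, 0, -18/11).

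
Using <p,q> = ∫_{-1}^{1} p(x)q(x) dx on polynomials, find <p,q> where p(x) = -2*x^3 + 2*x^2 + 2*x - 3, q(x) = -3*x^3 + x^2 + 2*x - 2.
<p,q> = 298/35

Expand the product: p(x)·q(x) = 6*x^6 - 8*x^5 - 8*x^4 + 19*x^3 - 3*x^2 - 10*x + 6.
∫_{-1}^{1} of each monomial x^k gives [2/(k+1) if k even, 0 if k odd]. Integrating term-by-term (or equivalently evaluating the antiderivative F(x) = 6*x^7/7 - 4*x^6/3 - 8*x^5/5 + 19*x^4/4 - x^3 - 5*x^2 + 6*x at the endpoints):
  F(1) − F(−1) = 1123/420 − (-2453/420) = 298/35.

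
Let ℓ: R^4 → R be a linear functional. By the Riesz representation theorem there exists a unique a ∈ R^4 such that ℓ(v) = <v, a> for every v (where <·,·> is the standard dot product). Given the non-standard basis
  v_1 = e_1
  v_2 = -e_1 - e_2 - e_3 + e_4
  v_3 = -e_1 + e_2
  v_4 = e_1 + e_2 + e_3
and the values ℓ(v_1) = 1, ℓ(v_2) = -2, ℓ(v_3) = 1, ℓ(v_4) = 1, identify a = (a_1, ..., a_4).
a = (1, 2, -2, -1)

Write a = (a_1, ..., a_4) in the standard basis. For each basis vector v_i, ℓ(v_i) = <v_i, a> is a linear equation in the a_j's. Collect the n equations into a matrix system V a = ℓ, where row i of V is v_i (expressed in the standard basis). Since V is invertible (lower-triangular with 1s on the diagonal, up to permutation), solve by back-substitution:
  V =
[[1, 0, 0, 0],
 [-1, -1, -1, 1],
 [-1, 1, 0, 0],
 [1, 1, 1, 0]]
  V a = (1, -2, 1, 1)
Solving gives a = (1, 2, -2, -1).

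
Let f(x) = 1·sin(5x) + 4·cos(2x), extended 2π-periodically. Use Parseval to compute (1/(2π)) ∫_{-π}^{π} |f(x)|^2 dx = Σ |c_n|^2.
Σ |c_n|^2 = 17/2

Expand |f|^2 and use orthogonality of {sin(nx), cos(mx)} on [-π, π]:
  ∫_{-π}^{π} sin(nx)^2 dx = π, ∫ cos(mx)^2 dx = π, and cross terms integrate to 0.
So ∫_{-π}^{π} f(x)^2 dx = 1^2 · π + 4^2 · π = (1 + 16)π.
Divide by 2π: (1 + 16)/2 = 17/2.
By Parseval, this equals Σ |c_n|^2.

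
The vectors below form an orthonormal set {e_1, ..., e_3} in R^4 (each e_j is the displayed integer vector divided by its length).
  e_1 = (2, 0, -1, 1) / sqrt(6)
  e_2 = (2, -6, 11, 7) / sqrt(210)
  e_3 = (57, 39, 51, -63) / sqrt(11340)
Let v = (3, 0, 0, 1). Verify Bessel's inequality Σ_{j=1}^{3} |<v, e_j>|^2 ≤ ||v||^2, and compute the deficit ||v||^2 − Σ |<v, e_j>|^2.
Σ |<v, e_j>|^2 = 10; ||v||^2 = 10; deficit = 0

Write each e_j = u_j / sqrt(<u_j, u_j>) where u_j is the displayed integer vector. Then <v, e_j> = <v, u_j> / sqrt(<u_j, u_j>), so |<v, e_j>|^2 = <v, u_j>^2 / <u_j, u_j>.
Coefficients: <v, e_1> = 7/sqrt(6), <v, e_2> = 13/sqrt(210), <v, e_3> = 108/sqrt(11340).
Square and sum: Σ |<v, e_j>|^2 = 10.
Compute ||v||^2 = v·v = 10.
Deficit = 10 − 10 = 0 ≥ 0, confirming Bessel's inequality. (The deficit equals ||v − Σ <v,e_j> e_j||^2, the squared distance from v to span{e_j}.)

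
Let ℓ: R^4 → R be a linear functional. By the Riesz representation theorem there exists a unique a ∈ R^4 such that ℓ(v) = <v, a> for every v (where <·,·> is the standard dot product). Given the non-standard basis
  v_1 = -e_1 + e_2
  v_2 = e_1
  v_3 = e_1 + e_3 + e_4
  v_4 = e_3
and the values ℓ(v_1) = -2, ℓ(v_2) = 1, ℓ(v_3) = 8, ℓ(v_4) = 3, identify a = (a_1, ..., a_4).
a = (1, -1, 3, 4)

Write a = (a_1, ..., a_4) in the standard basis. For each basis vector v_i, ℓ(v_i) = <v_i, a> is a linear equation in the a_j's. Collect the n equations into a matrix system V a = ℓ, where row i of V is v_i (expressed in the standard basis). Since V is invertible (lower-triangular with 1s on the diagonal, up to permutation), solve by back-substitution:
  V =
[[-1, 1, 0, 0],
 [1, 0, 0, 0],
 [1, 0, 1, 1],
 [0, 0, 1, 0]]
  V a = (-2, 1, 8, 3)
Solving gives a = (1, -1, 3, 4).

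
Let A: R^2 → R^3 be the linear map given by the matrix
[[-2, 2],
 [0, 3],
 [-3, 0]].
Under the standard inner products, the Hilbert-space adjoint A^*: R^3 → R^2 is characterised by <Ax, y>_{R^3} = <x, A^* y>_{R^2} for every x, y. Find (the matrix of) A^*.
A^* = A^T =
[[-2, 0, -3],
 [2, 3, 0]]

For real matrices with standard dot products, the defining identity <Ax, y> = <x, A^* y> gives (Ax)^T y = x^T (A^*) y, i.e. x^T A^T y = x^T (A^*) y. Since this holds for all x, y, we must have A^* = A^T. Therefore
A^* =
[[-2, 0, -3],
 [2, 3, 0]].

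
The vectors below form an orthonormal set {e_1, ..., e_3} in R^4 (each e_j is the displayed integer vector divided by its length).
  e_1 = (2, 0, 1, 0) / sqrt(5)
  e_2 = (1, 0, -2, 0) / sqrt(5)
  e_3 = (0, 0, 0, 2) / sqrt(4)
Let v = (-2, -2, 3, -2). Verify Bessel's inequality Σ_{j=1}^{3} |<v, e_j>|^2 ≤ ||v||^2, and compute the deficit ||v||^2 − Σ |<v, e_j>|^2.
Σ |<v, e_j>|^2 = 17; ||v||^2 = 21; deficit = 4

Write each e_j = u_j / sqrt(<u_j, u_j>) where u_j is the displayed integer vector. Then <v, e_j> = <v, u_j> / sqrt(<u_j, u_j>), so |<v, e_j>|^2 = <v, u_j>^2 / <u_j, u_j>.
Coefficients: <v, e_1> = -1/sqrt(5), <v, e_2> = -8/sqrt(5), <v, e_3> = -4/sqrt(4).
Square and sum: Σ |<v, e_j>|^2 = 17.
Compute ||v||^2 = v·v = 21.
Deficit = 21 − 17 = 4 ≥ 0, confirming Bessel's inequality. (The deficit equals ||v − Σ <v,e_j> e_j||^2, the squared distance from v to span{e_j}.)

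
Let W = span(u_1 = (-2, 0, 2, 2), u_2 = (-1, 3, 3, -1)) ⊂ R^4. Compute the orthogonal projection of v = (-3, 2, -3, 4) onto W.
proj_W(v) = (-4/3, -24/17, 20/51, 116/51)

Set up U = [u_1 | ... | u_2] ∈ R^(4×2). The projector onto W = col(U) is P = U (U^T U)^(-1) U^T.
Compute U^T U =
  [12, 6]
  [6, 20],
and U^T v = (8, -4).
Solve U^T U · c = U^T v for the coefficients: c = (46/51, -8/17). The projection is proj_W(v) = U c.
Check: (v - proj_W(v)) · u_1 = 0  (should be 0).
Check: (v - proj_W(v)) · u_2 = 0  (should be 0).
Result: proj_W(v) = (-4/3, -24/17, 20/51, 116/51).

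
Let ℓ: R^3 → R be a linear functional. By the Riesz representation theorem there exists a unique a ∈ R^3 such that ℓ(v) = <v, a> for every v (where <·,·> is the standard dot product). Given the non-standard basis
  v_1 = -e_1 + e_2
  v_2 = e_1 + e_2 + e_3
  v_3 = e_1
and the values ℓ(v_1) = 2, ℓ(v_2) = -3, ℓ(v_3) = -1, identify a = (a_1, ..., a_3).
a = (-1, 1, -3)

Write a = (a_1, ..., a_3) in the standard basis. For each basis vector v_i, ℓ(v_i) = <v_i, a> is a linear equation in the a_j's. Collect the n equations into a matrix system V a = ℓ, where row i of V is v_i (expressed in the standard basis). Since V is invertible (lower-triangular with 1s on the diagonal, up to permutation), solve by back-substitution:
  V =
[[-1, 1, 0],
 [1, 1, 1],
 [1, 0, 0]]
  V a = (2, -3, -1)
Solving gives a = (-1, 1, -3).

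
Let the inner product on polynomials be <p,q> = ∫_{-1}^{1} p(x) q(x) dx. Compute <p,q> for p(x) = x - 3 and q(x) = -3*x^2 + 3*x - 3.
<p,q> = 26

Expand the product: p(x)·q(x) = -3*x^3 + 12*x^2 - 12*x + 9.
∫_{-1}^{1} of each monomial x^k gives [2/(k+1) if k even, 0 if k odd]. Integrating term-by-term (or equivalently evaluating the antiderivative F(x) = -3*x^4/4 + 4*x^3 - 6*x^2 + 9*x at the endpoints):
  F(1) − F(−1) = 25/4 − (-79/4) = 26.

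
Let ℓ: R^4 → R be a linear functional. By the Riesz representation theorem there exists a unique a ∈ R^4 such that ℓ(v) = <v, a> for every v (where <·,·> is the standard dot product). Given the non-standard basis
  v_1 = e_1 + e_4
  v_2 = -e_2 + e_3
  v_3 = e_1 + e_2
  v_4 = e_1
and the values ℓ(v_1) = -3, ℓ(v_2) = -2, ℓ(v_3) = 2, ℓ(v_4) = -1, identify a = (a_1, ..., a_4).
a = (-1, 3, 1, -2)

Write a = (a_1, ..., a_4) in the standard basis. For each basis vector v_i, ℓ(v_i) = <v_i, a> is a linear equation in the a_j's. Collect the n equations into a matrix system V a = ℓ, where row i of V is v_i (expressed in the standard basis). Since V is invertible (lower-triangular with 1s on the diagonal, up to permutation), solve by back-substitution:
  V =
[[1, 0, 0, 1],
 [0, -1, 1, 0],
 [1, 1, 0, 0],
 [1, 0, 0, 0]]
  V a = (-3, -2, 2, -1)
Solving gives a = (-1, 3, 1, -2).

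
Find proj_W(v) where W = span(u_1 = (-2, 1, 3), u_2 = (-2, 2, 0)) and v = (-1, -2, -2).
proj_W(v) = (14/19, -5/19, -27/19)

Set up U = [u_1 | ... | u_2] ∈ R^(3×2). The projector onto W = col(U) is P = U (U^T U)^(-1) U^T.
Compute U^T U =
  [14, 6]
  [6, 8],
and U^T v = (-6, -2).
Solve U^T U · c = U^T v for the coefficients: c = (-9/19, 2/19). The projection is proj_W(v) = U c.
Check: (v - proj_W(v)) · u_1 = 0  (should be 0).
Check: (v - proj_W(v)) · u_2 = 0  (should be 0).
Result: proj_W(v) = (14/19, -5/19, -27/19).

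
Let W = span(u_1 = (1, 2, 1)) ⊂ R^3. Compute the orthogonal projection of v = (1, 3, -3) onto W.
proj_W(v) = (2/3, 4/3, 2/3)

Set up U = [u_1 | ... | u_1] ∈ R^(3×1). The projector onto W = col(U) is P = U (U^T U)^(-1) U^T.
Compute U^T U =
  [6],
and U^T v = (4).
Solve U^T U · c = U^T v for the coefficients: c = (2/3). The projection is proj_W(v) = U c.
Check: (v - proj_W(v)) · u_1 = 0  (should be 0).
Result: proj_W(v) = (2/3, 4/3, 2/3).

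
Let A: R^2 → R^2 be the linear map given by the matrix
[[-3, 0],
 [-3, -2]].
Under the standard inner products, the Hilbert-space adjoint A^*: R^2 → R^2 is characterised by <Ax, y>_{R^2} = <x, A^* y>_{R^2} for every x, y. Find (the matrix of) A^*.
A^* = A^T =
[[-3, -3],
 [0, -2]]

For real matrices with standard dot products, the defining identity <Ax, y> = <x, A^* y> gives (Ax)^T y = x^T (A^*) y, i.e. x^T A^T y = x^T (A^*) y. Since this holds for all x, y, we must have A^* = A^T. Therefore
A^* =
[[-3, -3],
 [0, -2]].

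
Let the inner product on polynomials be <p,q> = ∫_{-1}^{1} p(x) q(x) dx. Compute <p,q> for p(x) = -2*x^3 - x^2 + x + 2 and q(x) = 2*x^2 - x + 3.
<p,q> = 12

Expand the product: p(x)·q(x) = -4*x^5 - 3*x^3 + x + 6.
∫_{-1}^{1} of each monomial x^k gives [2/(k+1) if k even, 0 if k odd]. Integrating term-by-term (or equivalently evaluating the antiderivative F(x) = -2*x^6/3 - 3*x^4/4 + x^2/2 + 6*x at the endpoints):
  F(1) − F(−1) = 61/12 − (-83/12) = 12.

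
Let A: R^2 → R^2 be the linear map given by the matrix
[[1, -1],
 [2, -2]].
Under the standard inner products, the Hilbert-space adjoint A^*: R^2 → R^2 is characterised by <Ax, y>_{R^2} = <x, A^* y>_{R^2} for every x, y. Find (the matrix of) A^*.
A^* = A^T =
[[1, 2],
 [-1, -2]]

For real matrices with standard dot products, the defining identity <Ax, y> = <x, A^* y> gives (Ax)^T y = x^T (A^*) y, i.e. x^T A^T y = x^T (A^*) y. Since this holds for all x, y, we must have A^* = A^T. Therefore
A^* =
[[1, 2],
 [-1, -2]].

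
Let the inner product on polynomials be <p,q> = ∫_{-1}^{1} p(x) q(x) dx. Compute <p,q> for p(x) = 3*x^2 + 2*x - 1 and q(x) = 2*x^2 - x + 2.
<p,q> = -4/15

Expand the product: p(x)·q(x) = 6*x^4 + x^3 + 2*x^2 + 5*x - 2.
∫_{-1}^{1} of each monomial x^k gives [2/(k+1) if k even, 0 if k odd]. Integrating term-by-term (or equivalently evaluating the antiderivative F(x) = 6*x^5/5 + x^4/4 + 2*x^3/3 + 5*x^2/2 - 2*x at the endpoints):
  F(1) − F(−1) = 157/60 − (173/60) = -4/15.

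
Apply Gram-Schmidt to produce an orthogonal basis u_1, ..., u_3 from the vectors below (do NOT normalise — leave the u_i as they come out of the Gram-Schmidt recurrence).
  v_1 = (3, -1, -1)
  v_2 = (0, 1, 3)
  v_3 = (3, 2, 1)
Orthogonal basis:
  u_1 = (3, -1, -1)
  u_2 = (12/11, 7/11, 29/11)
  u_3 = (21/47, 189/94, -63/94)

Apply the Gram-Schmidt recurrence
  u_1 = v_1
  u_i = v_i − Σ_{j<i} ((v_i · u_j) / (u_j · u_j)) · u_j.

Step by step this gives:
  u_1 = (3, -1, -1)
  u_2 = (12/11, 7/11, 29/11)
  u_3 = (21/47, 189/94, -63/94)

Orthogonality check:
  u_2 · u_1 = 0 (should be 0)
  u_3 · u_1 = 0 (should be 0)
  u_3 · u_2 = 0 (should be 0)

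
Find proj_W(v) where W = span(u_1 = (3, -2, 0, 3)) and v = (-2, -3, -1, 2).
proj_W(v) = (9/11, -6/11, 0, 9/11)

Set up U = [u_1 | ... | u_1] ∈ R^(4×1). The projector onto W = col(U) is P = U (U^T U)^(-1) U^T.
Compute U^T U =
  [22],
and U^T v = (6).
Solve U^T U · c = U^T v for the coefficients: c = (3/11). The projection is proj_W(v) = U c.
Check: (v - proj_W(v)) · u_1 = 0  (should be 0).
Result: proj_W(v) = (9/11, -6/11, 0, 9/11).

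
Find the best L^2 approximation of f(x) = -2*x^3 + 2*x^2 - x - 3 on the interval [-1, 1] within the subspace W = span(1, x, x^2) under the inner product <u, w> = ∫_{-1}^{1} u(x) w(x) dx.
g(x) = 2*x^2 - 11*x/5 - 3

The best approximation g ∈ W is the orthogonal projection of f onto W. Writing g = a_0 + a_1 x + a_2 x^2, the coefficients solve the normal equations G · a = b where
  G_{ij} = <φ_i, φ_j> and b_i = <f, φ_i>, with φ_0 = 1, φ_1 = x, φ_2 = x^2.
G =
  [2, 0, 2/3]
  [0, 2/3, 0]
  [2/3, 0, 2/5],
b = (-14/3, -22/15, -6/5).
Solving gives a_0 = -3, a_1 = -11/5, a_2 = 2, so
  g(x) = 2*x^2 - 11*x/5 - 3.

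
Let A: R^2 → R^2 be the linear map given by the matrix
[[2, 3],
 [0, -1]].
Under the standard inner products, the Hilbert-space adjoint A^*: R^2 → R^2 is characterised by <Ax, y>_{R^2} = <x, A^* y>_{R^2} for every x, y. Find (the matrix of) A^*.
A^* = A^T =
[[2, 0],
 [3, -1]]

For real matrices with standard dot products, the defining identity <Ax, y> = <x, A^* y> gives (Ax)^T y = x^T (A^*) y, i.e. x^T A^T y = x^T (A^*) y. Since this holds for all x, y, we must have A^* = A^T. Therefore
A^* =
[[2, 0],
 [3, -1]].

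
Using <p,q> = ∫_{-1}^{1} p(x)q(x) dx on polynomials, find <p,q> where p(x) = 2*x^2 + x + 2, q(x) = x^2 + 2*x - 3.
<p,q> = -188/15

Expand the product: p(x)·q(x) = 2*x^4 + 5*x^3 - 2*x^2 + x - 6.
∫_{-1}^{1} of each monomial x^k gives [2/(k+1) if k even, 0 if k odd]. Integrating term-by-term (or equivalently evaluating the antiderivative F(x) = 2*x^5/5 + 5*x^4/4 - 2*x^3/3 + x^2/2 - 6*x at the endpoints):
  F(1) − F(−1) = -271/60 − (481/60) = -188/15.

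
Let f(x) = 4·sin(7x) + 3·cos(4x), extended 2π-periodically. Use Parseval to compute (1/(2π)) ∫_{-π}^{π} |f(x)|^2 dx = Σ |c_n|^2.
Σ |c_n|^2 = 25/2

Expand |f|^2 and use orthogonality of {sin(nx), cos(mx)} on [-π, π]:
  ∫_{-π}^{π} sin(nx)^2 dx = π, ∫ cos(mx)^2 dx = π, and cross terms integrate to 0.
So ∫_{-π}^{π} f(x)^2 dx = 4^2 · π + 3^2 · π = (16 + 9)π.
Divide by 2π: (16 + 9)/2 = 25/2.
By Parseval, this equals Σ |c_n|^2.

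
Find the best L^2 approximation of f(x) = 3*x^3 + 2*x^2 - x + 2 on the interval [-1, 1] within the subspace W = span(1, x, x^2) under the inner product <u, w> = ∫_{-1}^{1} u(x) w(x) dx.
g(x) = 2*x^2 + 4*x/5 + 2

The best approximation g ∈ W is the orthogonal projection of f onto W. Writing g = a_0 + a_1 x + a_2 x^2, the coefficients solve the normal equations G · a = b where
  G_{ij} = <φ_i, φ_j> and b_i = <f, φ_i>, with φ_0 = 1, φ_1 = x, φ_2 = x^2.
G =
  [2, 0, 2/3]
  [0, 2/3, 0]
  [2/3, 0, 2/5],
b = (16/3, 8/15, 32/15).
Solving gives a_0 = 2, a_1 = 4/5, a_2 = 2, so
  g(x) = 2*x^2 + 4*x/5 + 2.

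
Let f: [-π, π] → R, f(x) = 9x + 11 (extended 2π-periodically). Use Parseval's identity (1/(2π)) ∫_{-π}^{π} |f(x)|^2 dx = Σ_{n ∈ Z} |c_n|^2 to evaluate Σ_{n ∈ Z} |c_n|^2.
Σ |c_n|^2 = 27π^2 + 121

Expand and integrate term by term over [-π, π]:
  ∫ (9x)^2 dx = 81·(2π^3/3); ∫ 2·9·(11)·x dx = 0 (odd integrand); ∫ 11^2 dx = 121·2π.
So (1/(2π)) ∫_{-π}^{π} (9x + 11)^2 dx = 81π^2/3 + 121 = 27π^2 + 121.
Parseval ⇒ Σ |c_n|^2 = 27π^2 + 121.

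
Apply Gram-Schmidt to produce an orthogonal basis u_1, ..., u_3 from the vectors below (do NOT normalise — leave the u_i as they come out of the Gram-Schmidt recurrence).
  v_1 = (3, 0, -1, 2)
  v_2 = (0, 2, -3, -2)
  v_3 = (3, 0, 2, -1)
Orthogonal basis:
  u_1 = (3, 0, -1, 2)
  u_2 = (3/14, 2, -43/14, -13/7)
  u_3 = (156/79, 34/79, 134/79, -167/79)

Apply the Gram-Schmidt recurrence
  u_1 = v_1
  u_i = v_i − Σ_{j<i} ((v_i · u_j) / (u_j · u_j)) · u_j.

Step by step this gives:
  u_1 = (3, 0, -1, 2)
  u_2 = (3/14, 2, -43/14, -13/7)
  u_3 = (156/79, 34/79, 134/79, -167/79)

Orthogonality check:
  u_2 · u_1 = 0 (should be 0)
  u_3 · u_1 = 0 (should be 0)
  u_3 · u_2 = 0 (should be 0)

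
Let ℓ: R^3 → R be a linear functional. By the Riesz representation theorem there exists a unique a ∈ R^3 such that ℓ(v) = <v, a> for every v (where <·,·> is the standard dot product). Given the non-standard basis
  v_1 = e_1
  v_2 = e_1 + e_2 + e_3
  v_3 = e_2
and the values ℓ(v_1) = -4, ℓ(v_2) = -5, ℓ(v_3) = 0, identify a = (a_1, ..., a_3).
a = (-4, 0, -1)

Write a = (a_1, ..., a_3) in the standard basis. For each basis vector v_i, ℓ(v_i) = <v_i, a> is a linear equation in the a_j's. Collect the n equations into a matrix system V a = ℓ, where row i of V is v_i (expressed in the standard basis). Since V is invertible (lower-triangular with 1s on the diagonal, up to permutation), solve by back-substitution:
  V =
[[1, 0, 0],
 [1, 1, 1],
 [0, 1, 0]]
  V a = (-4, -5, 0)
Solving gives a = (-4, 0, -1).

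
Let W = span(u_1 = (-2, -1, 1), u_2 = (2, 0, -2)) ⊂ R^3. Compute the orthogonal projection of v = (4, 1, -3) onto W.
proj_W(v) = (4, 1, -3)

Set up U = [u_1 | ... | u_2] ∈ R^(3×2). The projector onto W = col(U) is P = U (U^T U)^(-1) U^T.
Compute U^T U =
  [6, -6]
  [-6, 8],
and U^T v = (-12, 14).
Solve U^T U · c = U^T v for the coefficients: c = (-1, 1). The projection is proj_W(v) = U c.
Check: (v - proj_W(v)) · u_1 = 0  (should be 0).
Check: (v - proj_W(v)) · u_2 = 0  (should be 0).
Result: proj_W(v) = (4, 1, -3).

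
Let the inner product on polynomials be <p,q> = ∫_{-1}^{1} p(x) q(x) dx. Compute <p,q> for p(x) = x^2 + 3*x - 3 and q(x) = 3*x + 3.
<p,q> = -10

Expand the product: p(x)·q(x) = 3*x^3 + 12*x^2 - 9.
∫_{-1}^{1} of each monomial x^k gives [2/(k+1) if k even, 0 if k odd]. Integrating term-by-term (or equivalently evaluating the antiderivative F(x) = 3*x^4/4 + 4*x^3 - 9*x at the endpoints):
  F(1) − F(−1) = -17/4 − (23/4) = -10.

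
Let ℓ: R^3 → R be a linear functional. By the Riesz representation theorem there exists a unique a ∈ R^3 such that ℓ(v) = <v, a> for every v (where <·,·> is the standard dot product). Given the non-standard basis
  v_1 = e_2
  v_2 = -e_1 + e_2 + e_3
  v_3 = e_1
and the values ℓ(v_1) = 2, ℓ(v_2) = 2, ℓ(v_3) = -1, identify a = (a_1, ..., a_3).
a = (-1, 2, -1)

Write a = (a_1, ..., a_3) in the standard basis. For each basis vector v_i, ℓ(v_i) = <v_i, a> is a linear equation in the a_j's. Collect the n equations into a matrix system V a = ℓ, where row i of V is v_i (expressed in the standard basis). Since V is invertible (lower-triangular with 1s on the diagonal, up to permutation), solve by back-substitution:
  V =
[[0, 1, 0],
 [-1, 1, 1],
 [1, 0, 0]]
  V a = (2, 2, -1)
Solving gives a = (-1, 2, -1).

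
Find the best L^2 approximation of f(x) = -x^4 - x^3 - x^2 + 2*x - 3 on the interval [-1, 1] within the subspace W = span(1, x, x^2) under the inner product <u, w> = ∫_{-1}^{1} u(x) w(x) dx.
g(x) = -13*x^2/7 + 7*x/5 - 102/35

The best approximation g ∈ W is the orthogonal projection of f onto W. Writing g = a_0 + a_1 x + a_2 x^2, the coefficients solve the normal equations G · a = b where
  G_{ij} = <φ_i, φ_j> and b_i = <f, φ_i>, with φ_0 = 1, φ_1 = x, φ_2 = x^2.
G =
  [2, 0, 2/3]
  [0, 2/3, 0]
  [2/3, 0, 2/5],
b = (-106/15, 14/15, -94/35).
Solving gives a_0 = -102/35, a_1 = 7/5, a_2 = -13/7, so
  g(x) = -13*x^2/7 + 7*x/5 - 102/35.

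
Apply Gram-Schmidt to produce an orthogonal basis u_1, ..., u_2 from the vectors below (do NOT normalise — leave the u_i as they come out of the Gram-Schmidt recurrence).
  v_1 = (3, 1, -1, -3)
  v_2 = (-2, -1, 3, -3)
Orthogonal basis:
  u_1 = (3, 1, -1, -3)
  u_2 = (-37/20, -19/20, 59/20, -63/20)

Apply the Gram-Schmidt recurrence
  u_1 = v_1
  u_i = v_i − Σ_{j<i} ((v_i · u_j) / (u_j · u_j)) · u_j.

Step by step this gives:
  u_1 = (3, 1, -1, -3)
  u_2 = (-37/20, -19/20, 59/20, -63/20)

Orthogonality check:
  u_2 · u_1 = 0 (should be 0)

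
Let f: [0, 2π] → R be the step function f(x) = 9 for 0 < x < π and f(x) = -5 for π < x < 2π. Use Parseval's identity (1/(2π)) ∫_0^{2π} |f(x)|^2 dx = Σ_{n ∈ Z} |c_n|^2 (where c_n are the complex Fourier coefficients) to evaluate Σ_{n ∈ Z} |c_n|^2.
Σ |c_n|^2 = 53

Parseval equates the L^2 energy of f (normalised by 1/(2π)) with the ℓ^2 sum of its Fourier coefficients: (1/(2π)) ∫_0^{2π} |f|^2 = Σ |c_n|^2.
Compute the left side: (1/(2π)) [∫_0^π 9^2 dx + ∫_π^{2π} (-5)^2 dx] = (1/(2π)) · (81π + 25π) = (81 + 25)/2 = 53.
So Σ_{n ∈ Z} |c_n|^2 = 53.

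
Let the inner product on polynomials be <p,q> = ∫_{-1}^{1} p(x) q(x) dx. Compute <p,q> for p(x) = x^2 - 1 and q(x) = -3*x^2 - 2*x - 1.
<p,q> = 32/15

Expand the product: p(x)·q(x) = -3*x^4 - 2*x^3 + 2*x^2 + 2*x + 1.
∫_{-1}^{1} of each monomial x^k gives [2/(k+1) if k even, 0 if k odd]. Integrating term-by-term (or equivalently evaluating the antiderivative F(x) = -3*x^5/5 - x^4/2 + 2*x^3/3 + x^2 + x at the endpoints):
  F(1) − F(−1) = 47/30 − (-17/30) = 32/15.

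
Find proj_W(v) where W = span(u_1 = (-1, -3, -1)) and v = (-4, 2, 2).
proj_W(v) = (4/11, 12/11, 4/11)

Set up U = [u_1 | ... | u_1] ∈ R^(3×1). The projector onto W = col(U) is P = U (U^T U)^(-1) U^T.
Compute U^T U =
  [11],
and U^T v = (-4).
Solve U^T U · c = U^T v for the coefficients: c = (-4/11). The projection is proj_W(v) = U c.
Check: (v - proj_W(v)) · u_1 = 0  (should be 0).
Result: proj_W(v) = (4/11, 12/11, 4/11).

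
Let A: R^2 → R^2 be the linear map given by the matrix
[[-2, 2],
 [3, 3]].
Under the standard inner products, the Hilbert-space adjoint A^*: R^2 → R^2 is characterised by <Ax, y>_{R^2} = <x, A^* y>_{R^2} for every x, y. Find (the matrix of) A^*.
A^* = A^T =
[[-2, 3],
 [2, 3]]

For real matrices with standard dot products, the defining identity <Ax, y> = <x, A^* y> gives (Ax)^T y = x^T (A^*) y, i.e. x^T A^T y = x^T (A^*) y. Since this holds for all x, y, we must have A^* = A^T. Therefore
A^* =
[[-2, 3],
 [2, 3]].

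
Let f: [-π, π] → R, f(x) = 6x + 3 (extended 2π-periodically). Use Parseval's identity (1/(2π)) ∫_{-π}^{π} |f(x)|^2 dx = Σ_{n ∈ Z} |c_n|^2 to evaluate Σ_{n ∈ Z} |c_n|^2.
Σ |c_n|^2 = 12π^2 + 9

Expand and integrate term by term over [-π, π]:
  ∫ (6x)^2 dx = 36·(2π^3/3); ∫ 2·6·(3)·x dx = 0 (odd integrand); ∫ 3^2 dx = 9·2π.
So (1/(2π)) ∫_{-π}^{π} (6x + 3)^2 dx = 36π^2/3 + 9 = 12π^2 + 9.
Parseval ⇒ Σ |c_n|^2 = 12π^2 + 9.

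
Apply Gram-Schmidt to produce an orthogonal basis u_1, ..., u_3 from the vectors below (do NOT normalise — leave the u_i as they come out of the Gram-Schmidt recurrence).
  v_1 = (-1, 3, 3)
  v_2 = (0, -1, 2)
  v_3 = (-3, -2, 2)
Orthogonal basis:
  u_1 = (-1, 3, 3)
  u_2 = (3/19, -28/19, 29/19)
  u_3 = (-261/86, -29/43, -29/86)

Apply the Gram-Schmidt recurrence
  u_1 = v_1
  u_i = v_i − Σ_{j<i} ((v_i · u_j) / (u_j · u_j)) · u_j.

Step by step this gives:
  u_1 = (-1, 3, 3)
  u_2 = (3/19, -28/19, 29/19)
  u_3 = (-261/86, -29/43, -29/86)

Orthogonality check:
  u_2 · u_1 = 0 (should be 0)
  u_3 · u_1 = 0 (should be 0)
  u_3 · u_2 = 0 (should be 0)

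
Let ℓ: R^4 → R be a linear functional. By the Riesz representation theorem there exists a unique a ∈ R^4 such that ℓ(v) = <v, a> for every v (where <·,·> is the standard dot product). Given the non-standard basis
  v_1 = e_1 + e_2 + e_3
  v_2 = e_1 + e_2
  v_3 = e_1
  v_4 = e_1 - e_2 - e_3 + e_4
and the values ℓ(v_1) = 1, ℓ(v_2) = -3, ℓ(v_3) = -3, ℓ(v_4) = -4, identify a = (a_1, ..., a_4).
a = (-3, 0, 4, 3)

Write a = (a_1, ..., a_4) in the standard basis. For each basis vector v_i, ℓ(v_i) = <v_i, a> is a linear equation in the a_j's. Collect the n equations into a matrix system V a = ℓ, where row i of V is v_i (expressed in the standard basis). Since V is invertible (lower-triangular with 1s on the diagonal, up to permutation), solve by back-substitution:
  V =
[[1, 1, 1, 0],
 [1, 1, 0, 0],
 [1, 0, 0, 0],
 [1, -1, -1, 1]]
  V a = (1, -3, -3, -4)
Solving gives a = (-3, 0, 4, 3).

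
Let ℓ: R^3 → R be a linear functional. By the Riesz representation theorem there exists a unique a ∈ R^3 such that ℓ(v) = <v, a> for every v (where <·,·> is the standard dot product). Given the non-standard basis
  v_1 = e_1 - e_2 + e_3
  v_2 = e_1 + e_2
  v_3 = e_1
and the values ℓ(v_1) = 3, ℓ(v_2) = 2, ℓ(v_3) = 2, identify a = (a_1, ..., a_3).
a = (2, 0, 1)

Write a = (a_1, ..., a_3) in the standard basis. For each basis vector v_i, ℓ(v_i) = <v_i, a> is a linear equation in the a_j's. Collect the n equations into a matrix system V a = ℓ, where row i of V is v_i (expressed in the standard basis). Since V is invertible (lower-triangular with 1s on the diagonal, up to permutation), solve by back-substitution:
  V =
[[1, -1, 1],
 [1, 1, 0],
 [1, 0, 0]]
  V a = (3, 2, 2)
Solving gives a = (2, 0, 1).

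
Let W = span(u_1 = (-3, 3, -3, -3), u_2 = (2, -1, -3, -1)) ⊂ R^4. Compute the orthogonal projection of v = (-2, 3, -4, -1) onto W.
proj_W(v) = (-116/59, 130/59, -186/59, -158/59)

Set up U = [u_1 | ... | u_2] ∈ R^(4×2). The projector onto W = col(U) is P = U (U^T U)^(-1) U^T.
Compute U^T U =
  [36, 3]
  [3, 15],
and U^T v = (30, 6).
Solve U^T U · c = U^T v for the coefficients: c = (48/59, 14/59). The projection is proj_W(v) = U c.
Check: (v - proj_W(v)) · u_1 = 0  (should be 0).
Check: (v - proj_W(v)) · u_2 = 0  (should be 0).
Result: proj_W(v) = (-116/59, 130/59, -186/59, -158/59).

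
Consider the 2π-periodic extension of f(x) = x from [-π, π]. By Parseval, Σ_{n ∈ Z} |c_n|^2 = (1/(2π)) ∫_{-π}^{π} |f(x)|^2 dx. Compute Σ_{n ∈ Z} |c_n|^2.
Σ |c_n|^2 = π^2/3

Expand and integrate term by term over [-π, π]:
  ∫ (x)^2 dx = 1·(2π^3/3); ∫ 2·1·(0)·x dx = 0 (odd integrand); ∫ 0^2 dx = 0·2π.
So (1/(2π)) ∫_{-π}^{π} (x)^2 dx = 1π^2/3 + 0 = π^2/3.
Parseval ⇒ Σ |c_n|^2 = π^2/3.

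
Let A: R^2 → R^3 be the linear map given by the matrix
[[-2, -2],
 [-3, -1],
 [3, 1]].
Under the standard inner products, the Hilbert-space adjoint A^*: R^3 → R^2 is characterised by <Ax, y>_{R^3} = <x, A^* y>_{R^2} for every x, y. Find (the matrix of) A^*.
A^* = A^T =
[[-2, -3, 3],
 [-2, -1, 1]]

For real matrices with standard dot products, the defining identity <Ax, y> = <x, A^* y> gives (Ax)^T y = x^T (A^*) y, i.e. x^T A^T y = x^T (A^*) y. Since this holds for all x, y, we must have A^* = A^T. Therefore
A^* =
[[-2, -3, 3],
 [-2, -1, 1]].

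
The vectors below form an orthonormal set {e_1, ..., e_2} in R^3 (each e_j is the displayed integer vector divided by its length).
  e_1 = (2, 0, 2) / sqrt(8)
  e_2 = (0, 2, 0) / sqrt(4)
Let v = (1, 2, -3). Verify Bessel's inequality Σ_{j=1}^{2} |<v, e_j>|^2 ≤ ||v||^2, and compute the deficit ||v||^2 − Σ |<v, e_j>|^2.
Σ |<v, e_j>|^2 = 6; ||v||^2 = 14; deficit = 8

Write each e_j = u_j / sqrt(<u_j, u_j>) where u_j is the displayed integer vector. Then <v, e_j> = <v, u_j> / sqrt(<u_j, u_j>), so |<v, e_j>|^2 = <v, u_j>^2 / <u_j, u_j>.
Coefficients: <v, e_1> = -4/sqrt(8), <v, e_2> = 4/sqrt(4).
Square and sum: Σ |<v, e_j>|^2 = 6.
Compute ||v||^2 = v·v = 14.
Deficit = 14 − 6 = 8 ≥ 0, confirming Bessel's inequality. (The deficit equals ||v − Σ <v,e_j> e_j||^2, the squared distance from v to span{e_j}.)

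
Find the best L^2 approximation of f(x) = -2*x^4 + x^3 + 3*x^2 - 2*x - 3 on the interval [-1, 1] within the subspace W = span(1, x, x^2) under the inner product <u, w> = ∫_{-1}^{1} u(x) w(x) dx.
g(x) = 9*x^2/7 - 7*x/5 - 99/35

The best approximation g ∈ W is the orthogonal projection of f onto W. Writing g = a_0 + a_1 x + a_2 x^2, the coefficients solve the normal equations G · a = b where
  G_{ij} = <φ_i, φ_j> and b_i = <f, φ_i>, with φ_0 = 1, φ_1 = x, φ_2 = x^2.
G =
  [2, 0, 2/3]
  [0, 2/3, 0]
  [2/3, 0, 2/5],
b = (-24/5, -14/15, -48/35).
Solving gives a_0 = -99/35, a_1 = -7/5, a_2 = 9/7, so
  g(x) = 9*x^2/7 - 7*x/5 - 99/35.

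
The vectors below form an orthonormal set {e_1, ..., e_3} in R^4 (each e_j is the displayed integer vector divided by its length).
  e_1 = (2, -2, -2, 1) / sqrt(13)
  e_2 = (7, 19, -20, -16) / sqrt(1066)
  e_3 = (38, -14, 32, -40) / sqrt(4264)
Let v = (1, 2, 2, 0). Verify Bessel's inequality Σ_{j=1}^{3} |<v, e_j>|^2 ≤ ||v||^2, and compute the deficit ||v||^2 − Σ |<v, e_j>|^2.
Σ |<v, e_j>|^2 = 53/13; ||v||^2 = 9; deficit = 64/13

Write each e_j = u_j / sqrt(<u_j, u_j>) where u_j is the displayed integer vector. Then <v, e_j> = <v, u_j> / sqrt(<u_j, u_j>), so |<v, e_j>|^2 = <v, u_j>^2 / <u_j, u_j>.
Coefficients: <v, e_1> = -6/sqrt(13), <v, e_2> = 5/sqrt(1066), <v, e_3> = 74/sqrt(4264).
Square and sum: Σ |<v, e_j>|^2 = 53/13.
Compute ||v||^2 = v·v = 9.
Deficit = 9 − 53/13 = 64/13 ≥ 0, confirming Bessel's inequality. (The deficit equals ||v − Σ <v,e_j> e_j||^2, the squared distance from v to span{e_j}.)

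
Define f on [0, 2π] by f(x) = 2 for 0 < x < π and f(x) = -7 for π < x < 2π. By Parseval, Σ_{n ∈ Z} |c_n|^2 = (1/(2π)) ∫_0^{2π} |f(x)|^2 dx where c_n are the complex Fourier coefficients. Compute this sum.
Σ |c_n|^2 = 53/2

Parseval equates the L^2 energy of f (normalised by 1/(2π)) with the ℓ^2 sum of its Fourier coefficients: (1/(2π)) ∫_0^{2π} |f|^2 = Σ |c_n|^2.
Compute the left side: (1/(2π)) [∫_0^π 2^2 dx + ∫_π^{2π} (-7)^2 dx] = (1/(2π)) · (4π + 49π) = (4 + 49)/2 = 53/2.
So Σ_{n ∈ Z} |c_n|^2 = 53/2.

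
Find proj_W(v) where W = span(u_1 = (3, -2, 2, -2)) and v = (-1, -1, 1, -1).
proj_W(v) = (3/7, -2/7, 2/7, -2/7)

Set up U = [u_1 | ... | u_1] ∈ R^(4×1). The projector onto W = col(U) is P = U (U^T U)^(-1) U^T.
Compute U^T U =
  [21],
and U^T v = (3).
Solve U^T U · c = U^T v for the coefficients: c = (1/7). The projection is proj_W(v) = U c.
Check: (v - proj_W(v)) · u_1 = 0  (should be 0).
Result: proj_W(v) = (3/7, -2/7, 2/7, -2/7).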